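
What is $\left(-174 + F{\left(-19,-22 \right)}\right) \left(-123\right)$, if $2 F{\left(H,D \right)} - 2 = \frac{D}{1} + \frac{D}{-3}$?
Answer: $22181$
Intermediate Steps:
$F{\left(H,D \right)} = 1 + \frac{D}{3}$ ($F{\left(H,D \right)} = 1 + \frac{\frac{D}{1} + \frac{D}{-3}}{2} = 1 + \frac{D 1 + D \left(- \frac{1}{3}\right)}{2} = 1 + \frac{D - \frac{D}{3}}{2} = 1 + \frac{\frac{2}{3} D}{2} = 1 + \frac{D}{3}$)
$\left(-174 + F{\left(-19,-22 \right)}\right) \left(-123\right) = \left(-174 + \left(1 + \frac{1}{3} \left(-22\right)\right)\right) \left(-123\right) = \left(-174 + \left(1 - \frac{22}{3}\right)\right) \left(-123\right) = \left(-174 - \frac{19}{3}\right) \left(-123\right) = \left(- \frac{541}{3}\right) \left(-123\right) = 22181$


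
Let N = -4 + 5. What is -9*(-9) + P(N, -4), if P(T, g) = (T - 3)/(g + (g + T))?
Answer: 569/7 ≈ 81.286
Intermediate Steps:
N = 1
P(T, g) = (-3 + T)/(T + 2*g) (P(T, g) = (-3 + T)/(g + (T + g)) = (-3 + T)/(T + 2*g))
-9*(-9) + P(N, -4) = -9*(-9) + (-3 + 1)/(1 + 2*(-4)) = 81 - 2/(1 - 8) = 81 - 2/(-7) = 81 - 1/7*(-2) = 81 + 2/7 = 569/7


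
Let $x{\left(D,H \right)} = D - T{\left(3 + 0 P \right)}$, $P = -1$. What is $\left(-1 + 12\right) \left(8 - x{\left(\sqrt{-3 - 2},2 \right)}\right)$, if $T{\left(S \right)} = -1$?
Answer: $77 - 11 i \sqrt{5} \approx 77.0 - 24.597 i$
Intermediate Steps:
$x{\left(D,H \right)} = 1 + D$ ($x{\left(D,H \right)} = D - -1 = D + 1 = 1 + D$)
$\left(-1 + 12\right) \left(8 - x{\left(\sqrt{-3 - 2},2 \right)}\right) = \left(-1 + 12\right) \left(8 - \left(1 + \sqrt{-3 - 2}\right)\right) = 11 \left(8 - \left(1 + \sqrt{-5}\right)\right) = 11 \left(8 - \left(1 + i \sqrt{5}\right)\right) = 11 \left(7 - i \sqrt{5}\right) = 77 - 11 i \sqrt{5}$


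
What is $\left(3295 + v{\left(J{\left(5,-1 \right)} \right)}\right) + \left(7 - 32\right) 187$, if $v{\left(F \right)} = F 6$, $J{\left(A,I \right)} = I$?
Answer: $-1386$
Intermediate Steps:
$v{\left(F \right)} = 6 F$
$\left(3295 + v{\left(J{\left(5,-1 \right)} \right)}\right) + \left(7 - 32\right) 187 = \left(3295 + 6 \left(-1\right)\right) + \left(7 - 32\right) 187 = \left(3295 - 6\right) - 4675 = 3289 - 4675 = -1386$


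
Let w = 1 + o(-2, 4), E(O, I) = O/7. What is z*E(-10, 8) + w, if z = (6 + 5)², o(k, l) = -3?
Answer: -1224/7 ≈ -174.86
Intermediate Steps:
E(O, I) = O/7 (E(O, I) = O*(⅐) = O/7)
w = -2 (w = 1 - 3 = -2)
z = 121 (z = 11² = 121)
z*E(-10, 8) + w = 121*((⅐)*(-10)) - 2 = 121*(-10/7) - 2 = -1210/7 - 2 = -1224/7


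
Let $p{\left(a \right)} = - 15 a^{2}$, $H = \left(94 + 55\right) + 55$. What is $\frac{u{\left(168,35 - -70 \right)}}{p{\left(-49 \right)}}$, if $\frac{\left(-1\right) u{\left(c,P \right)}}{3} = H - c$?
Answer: $\frac{36}{12005} \approx 0.0029988$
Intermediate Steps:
$H = 204$ ($H = 149 + 55 = 204$)
$u{\left(c,P \right)} = -612 + 3 c$ ($u{\left(c,P \right)} = - 3 \left(204 - c\right) = -612 + 3 c$)
$\frac{u{\left(168,35 - -70 \right)}}{p{\left(-49 \right)}} = \frac{-612 + 3 \cdot 168}{\left(-15\right) \left(-49\right)^{2}} = \frac{-612 + 504}{\left(-15\right) 2401} = - \frac{108}{-36015} = \left(-108\right) \left(- \frac{1}{36015}\right) = \frac{36}{12005}$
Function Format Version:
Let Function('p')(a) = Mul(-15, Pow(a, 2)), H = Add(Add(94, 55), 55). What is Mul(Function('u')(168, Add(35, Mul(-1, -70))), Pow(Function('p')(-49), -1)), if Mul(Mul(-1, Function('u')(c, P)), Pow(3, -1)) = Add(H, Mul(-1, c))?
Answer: Rational(36, 12005) ≈ 0.0029988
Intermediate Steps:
H = 204 (H = Add(149, 55) = 204)
Function('u')(c, P) = Add(-612, Mul(3, c)) (Function('u')(c, P) = Mul(-3, Add(204, Mul(-1, c))) = Add(-612, Mul(3, c)))
Mul(Function('u')(168, Add(35, Mul(-1, -70))), Pow(Function('p')(-49), -1)) = Mul(Add(-612, Mul(3, 168)), Pow(Mul(-15, Pow(-49, 2)), -1)) = Mul(Add(-612, 504), Pow(Mul(-15, 2401), -1)) = Mul(-108, Pow(-36015, -1)) = Mul(-108, Rational(-1, 36015)) = Rational(36, 12005)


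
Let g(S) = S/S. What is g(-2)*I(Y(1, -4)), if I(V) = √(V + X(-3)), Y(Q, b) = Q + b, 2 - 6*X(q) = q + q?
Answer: I*√15/3 ≈ 1.291*I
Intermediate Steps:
g(S) = 1
X(q) = ⅓ - q/3 (X(q) = ⅓ - (q + q)/6 = ⅓ - q/3)
I(V) = √(4/3 + V) (I(V) = √(V + (⅓ - ⅓*(-3))) = √(V + (⅓ + 1)) = √(V + 4/3) = √(4/3 + V))
g(-2)*I(Y(1, -4)) = 1*(√(12 + 9*(1 - 4))/3) = 1*(√(12 + 9*(-3))/3) = 1*(√(12 - 27)/3) = 1*(√(-15)/3) = 1*((I*√15)/3) = 1*(I*√15/3) = I*√15/3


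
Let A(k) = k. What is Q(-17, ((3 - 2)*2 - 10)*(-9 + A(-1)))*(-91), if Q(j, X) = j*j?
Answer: -26299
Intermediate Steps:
Q(j, X) = j²
Q(-17, ((3 - 2)*2 - 10)*(-9 + A(-1)))*(-91) = (-17)²*(-91) = 289*(-91) = -26299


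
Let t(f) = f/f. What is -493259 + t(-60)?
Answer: -493258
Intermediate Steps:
t(f) = 1
-493259 + t(-60) = -493259 + 1 = -493258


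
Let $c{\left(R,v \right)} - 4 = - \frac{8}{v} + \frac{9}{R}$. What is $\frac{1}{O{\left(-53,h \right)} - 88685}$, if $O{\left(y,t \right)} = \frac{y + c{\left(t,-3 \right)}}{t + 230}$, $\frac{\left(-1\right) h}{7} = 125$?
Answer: $- \frac{1693125}{150154668973} \approx -1.1276 \cdot 10^{-5}$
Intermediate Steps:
$c{\left(R,v \right)} = 4 - \frac{8}{v} + \frac{9}{R}$ ($c{\left(R,v \right)} = 4 - \left(- \frac{9}{R} + \frac{8}{v}\right) = 4 - \frac{8}{v} + \frac{9}{R}$)
$h = -875$ ($h = \left(-7\right) 125 = -875$)
$O{\left(y,t \right)} = \frac{\frac{20}{3} + y + \frac{9}{t}}{230 + t}$ ($O{\left(y,t \right)} = \frac{y + \left(4 - \frac{8}{-3} + \frac{9}{t}\right)}{t + 230} = \frac{y + \left(4 - - \frac{8}{3} + \frac{9}{t}\right)}{230 + t} = \frac{y + \left(4 + \frac{8}{3} + \frac{9}{t}\right)}{230 + t} = \frac{y + \left(\frac{20}{3} + \frac{9}{t}\right)}{230 + t} = \frac{\frac{20}{3} + y + \frac{9}{t}}{230 + t}$)
$\frac{1}{O{\left(-53,h \right)} - 88685} = \frac{1}{\frac{9 + \frac{20}{3} \left(-875\right) - -46375}{\left(-875\right) \left(230 - 875\right)} - 88685} = \frac{1}{- \frac{9 - \frac{17500}{3} + 46375}{875 \left(-645\right)} - 88685} = \frac{1}{\left(- \frac{1}{875}\right) \left(- \frac{1}{645}\right) \frac{121652}{3} - 88685} = \frac{1}{\frac{121652}{1693125} - 88685} = \frac{1}{- \frac{150154668973}{1693125}} = - \frac{1693125}{150154668973}$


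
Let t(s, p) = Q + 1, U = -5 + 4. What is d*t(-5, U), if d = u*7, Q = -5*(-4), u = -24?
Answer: -3528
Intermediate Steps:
U = -1
Q = 20
d = -168 (d = -24*7 = -168)
t(s, p) = 21 (t(s, p) = 20 + 1 = 21)
d*t(-5, U) = -168*21 = -3528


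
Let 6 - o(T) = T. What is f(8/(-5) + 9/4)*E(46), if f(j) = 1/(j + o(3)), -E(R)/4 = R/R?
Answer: -80/73 ≈ -1.0959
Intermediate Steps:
E(R) = -4 (E(R) = -4*R/R = -4*1 = -4)
o(T) = 6 - T
f(j) = 1/(3 + j) (f(j) = 1/(j + (6 - 1*3)) = 1/(j + (6 - 3)) = 1/(j + 3) = 1/(3 + j))
f(8/(-5) + 9/4)*E(46) = -4/(3 + (8/(-5) + 9/4)) = -4/(3 + (8*(-⅕) + 9*(¼))) = -4/(3 + (-8/5 + 9/4)) = -4/(3 + 13/20) = -4/(73/20) = (20/73)*(-4) = -80/73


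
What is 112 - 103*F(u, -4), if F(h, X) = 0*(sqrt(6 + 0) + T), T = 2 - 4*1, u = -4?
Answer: 112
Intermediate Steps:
T = -2 (T = 2 - 4 = -2)
F(h, X) = 0 (F(h, X) = 0*(sqrt(6 + 0) - 2) = 0*(sqrt(6) - 2) = 0*(-2 + sqrt(6)) = 0)
112 - 103*F(u, -4) = 112 - 103*0 = 112 + 0 = 112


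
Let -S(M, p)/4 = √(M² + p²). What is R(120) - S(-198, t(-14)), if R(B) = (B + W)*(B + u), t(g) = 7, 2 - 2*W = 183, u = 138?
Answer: 7611 + 4*√39253 ≈ 8403.5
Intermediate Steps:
W = -181/2 (W = 1 - ½*183 = 1 - 183/2 = -181/2 ≈ -90.500)
R(B) = (138 + B)*(-181/2 + B) (R(B) = (B - 181/2)*(B + 138) = (-181/2 + B)*(138 + B) = (138 + B)*(-181/2 + B))
S(M, p) = -4*√(M² + p²)
R(120) - S(-198, t(-14)) = (-12489 + 120² + (95/2)*120) - (-4)*√((-198)² + 7²) = (-12489 + 14400 + 5700) - (-4)*√(39204 + 49) = 7611 - (-4)*√39253 = 7611 + 4*√39253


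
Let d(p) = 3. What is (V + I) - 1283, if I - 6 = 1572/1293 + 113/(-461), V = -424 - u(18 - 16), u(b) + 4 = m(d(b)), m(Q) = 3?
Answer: -337581839/198691 ≈ -1699.0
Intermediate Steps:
u(b) = -1 (u(b) = -4 + 3 = -1)
V = -423 (V = -424 - 1*(-1) = -424 + 1 = -423)
I = 1385007/198691 (I = 6 + (1572/1293 + 113/(-461)) = 6 + (1572*(1/1293) + 113*(-1/461)) = 6 + (524/431 - 113/461) = 6 + 192861/198691 = 1385007/198691 ≈ 6.9707)
(V + I) - 1283 = (-423 + 1385007/198691) - 1283 = -82661286/198691 - 1283 = -337581839/198691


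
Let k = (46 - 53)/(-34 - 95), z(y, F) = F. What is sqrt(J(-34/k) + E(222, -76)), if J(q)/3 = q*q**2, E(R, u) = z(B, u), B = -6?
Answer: 2*I*sqrt(442960734013)/49 ≈ 27165.0*I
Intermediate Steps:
E(R, u) = u
k = 7/129 (k = -7/(-129) = -7*(-1/129) = 7/129 ≈ 0.054264)
J(q) = 3*q**3 (J(q) = 3*(q*q**2) = 3*q**3)
sqrt(J(-34/k) + E(222, -76)) = sqrt(3*(-34/7/129)**3 - 76) = sqrt(3*(-34*129/7)**3 - 76) = sqrt(3*(-4386/7)**3 - 76) = sqrt(3*(-84373464456/343) - 76) = sqrt(-253120393368/343 - 76) = sqrt(-253120419436/343) = 2*I*sqrt(442960734013)/49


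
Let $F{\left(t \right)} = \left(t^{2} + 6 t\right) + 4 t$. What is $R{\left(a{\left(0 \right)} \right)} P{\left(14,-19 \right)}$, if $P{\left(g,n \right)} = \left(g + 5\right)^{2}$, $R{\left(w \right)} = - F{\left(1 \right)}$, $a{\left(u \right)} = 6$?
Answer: $-3971$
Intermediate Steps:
$F{\left(t \right)} = t^{2} + 10 t$
$R{\left(w \right)} = -11$ ($R{\left(w \right)} = - 1 \left(10 + 1\right) = - 1 \cdot 11 = \left(-1\right) 11 = -11$)
$P{\left(g,n \right)} = \left(5 + g\right)^{2}$
$R{\left(a{\left(0 \right)} \right)} P{\left(14,-19 \right)} = - 11 \left(5 + 14\right)^{2} = - 11 \cdot 19^{2} = \left(-11\right) 361 = -3971$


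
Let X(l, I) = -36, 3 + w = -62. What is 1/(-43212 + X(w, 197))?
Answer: -1/43248 ≈ -2.3122e-5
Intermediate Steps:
w = -65 (w = -3 - 62 = -65)
1/(-43212 + X(w, 197)) = 1/(-43212 - 36) = 1/(-43248) = -1/43248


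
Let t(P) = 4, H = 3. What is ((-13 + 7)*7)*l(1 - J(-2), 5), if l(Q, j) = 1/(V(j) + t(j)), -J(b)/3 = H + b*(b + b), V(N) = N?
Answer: -14/3 ≈ -4.6667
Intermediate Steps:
J(b) = -9 - 6*b² (J(b) = -3*(3 + b*(b + b)) = -3*(3 + b*(2*b)) = -3*(3 + 2*b²) = -9 - 6*b²)
l(Q, j) = 1/(4 + j) (l(Q, j) = 1/(j + 4) = 1/(4 + j))
((-13 + 7)*7)*l(1 - J(-2), 5) = ((-13 + 7)*7)/(4 + 5) = -6*7/9 = -42*⅑ = -14/3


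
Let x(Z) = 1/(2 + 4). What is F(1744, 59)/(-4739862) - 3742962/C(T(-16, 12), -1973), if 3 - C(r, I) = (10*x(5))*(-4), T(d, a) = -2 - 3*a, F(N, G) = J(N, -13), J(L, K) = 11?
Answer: -53223370054051/137455998 ≈ -3.8720e+5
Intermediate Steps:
x(Z) = ⅙ (x(Z) = 1/6 = ⅙)
F(N, G) = 11
C(r, I) = 29/3 (C(r, I) = 3 - 10*(⅙)*(-4) = 3 - 5*(-4)/3 = 3 - 1*(-20/3) = 3 + 20/3 = 29/3)
F(1744, 59)/(-4739862) - 3742962/C(T(-16, 12), -1973) = 11/(-4739862) - 3742962/29/3 = 11*(-1/4739862) - 3742962*3/29 = -11/4739862 - 11228886/29 = -53223370054051/137455998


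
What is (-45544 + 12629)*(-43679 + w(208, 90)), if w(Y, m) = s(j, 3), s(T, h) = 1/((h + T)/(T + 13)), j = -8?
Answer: 1437727200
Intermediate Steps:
s(T, h) = (13 + T)/(T + h) (s(T, h) = 1/((T + h)/(13 + T)) = (13 + T)/(T + h))
w(Y, m) = -1 (w(Y, m) = (13 - 8)/(-8 + 3) = 5/(-5) = -⅕*5 = -1)
(-45544 + 12629)*(-43679 + w(208, 90)) = (-45544 + 12629)*(-43679 - 1) = -32915*(-43680) = 1437727200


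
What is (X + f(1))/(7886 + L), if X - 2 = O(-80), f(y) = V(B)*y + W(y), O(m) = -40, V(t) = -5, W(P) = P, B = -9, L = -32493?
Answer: 42/24607 ≈ 0.0017068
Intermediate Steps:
f(y) = -4*y (f(y) = -5*y + y = -4*y)
X = -38 (X = 2 - 40 = -38)
(X + f(1))/(7886 + L) = (-38 - 4*1)/(7886 - 32493) = (-38 - 4)/(-24607) = -42*(-1/24607) = 42/24607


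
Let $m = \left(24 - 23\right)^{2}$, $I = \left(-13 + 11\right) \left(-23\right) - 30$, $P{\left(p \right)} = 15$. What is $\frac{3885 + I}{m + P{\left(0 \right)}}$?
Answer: $\frac{3901}{16} \approx 243.81$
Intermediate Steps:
$I = 16$ ($I = \left(-2\right) \left(-23\right) - 30 = 46 - 30 = 16$)
$m = 1$ ($m = 1^{2} = 1$)
$\frac{3885 + I}{m + P{\left(0 \right)}} = \frac{3885 + 16}{1 + 15} = \frac{3901}{16}$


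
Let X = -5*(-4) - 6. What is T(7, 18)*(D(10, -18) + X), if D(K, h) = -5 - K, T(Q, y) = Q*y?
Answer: -126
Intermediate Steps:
X = 14 (X = 20 - 6 = 14)
T(7, 18)*(D(10, -18) + X) = (7*18)*((-5 - 1*10) + 14) = 126*((-5 - 10) + 14) = 126*(-15 + 14) = 126*(-1) = -126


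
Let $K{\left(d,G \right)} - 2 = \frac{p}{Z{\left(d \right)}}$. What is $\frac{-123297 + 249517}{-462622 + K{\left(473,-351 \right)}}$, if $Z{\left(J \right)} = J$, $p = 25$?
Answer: $- \frac{11940412}{43763847} \approx -0.27284$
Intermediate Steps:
$K{\left(d,G \right)} = 2 + \frac{25}{d}$
$\frac{-123297 + 249517}{-462622 + K{\left(473,-351 \right)}} = \frac{-123297 + 249517}{-462622 + \left(2 + \frac{25}{473}\right)} = \frac{126220}{-462622 + \left(2 + 25 \cdot \frac{1}{473}\right)} = \frac{126220}{-462622 + \left(2 + \frac{25}{473}\right)} = \frac{126220}{-462622 + \frac{971}{473}} = \frac{126220}{- \frac{218819235}{473}} = 126220 \left(- \frac{473}{218819235}\right) = - \frac{11940412}{43763847}$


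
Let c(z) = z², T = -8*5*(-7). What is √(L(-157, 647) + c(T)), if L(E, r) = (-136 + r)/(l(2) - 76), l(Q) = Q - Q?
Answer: 53*√40299/38 ≈ 279.99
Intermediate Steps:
l(Q) = 0
T = 280 (T = -40*(-7) = 280)
L(E, r) = 34/19 - r/76 (L(E, r) = (-136 + r)/(0 - 76) = (-136 + r)/(-76) = (-136 + r)*(-1/76) = 34/19 - r/76)
√(L(-157, 647) + c(T)) = √((34/19 - 1/76*647) + 280²) = √((34/19 - 647/76) + 78400) = √(-511/76 + 78400) = √(5957889/76) = 53*√40299/38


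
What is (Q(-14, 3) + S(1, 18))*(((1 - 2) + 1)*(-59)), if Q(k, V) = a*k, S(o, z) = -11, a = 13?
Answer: 0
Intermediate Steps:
Q(k, V) = 13*k
(Q(-14, 3) + S(1, 18))*(((1 - 2) + 1)*(-59)) = (13*(-14) - 11)*(((1 - 2) + 1)*(-59)) = (-182 - 11)*((-1 + 1)*(-59)) = -0*(-59) = -193*0 = 0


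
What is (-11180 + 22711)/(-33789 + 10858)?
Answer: -11531/22931 ≈ -0.50286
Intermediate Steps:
(-11180 + 22711)/(-33789 + 10858) = 11531/(-22931) = 11531*(-1/22931) = -11531/22931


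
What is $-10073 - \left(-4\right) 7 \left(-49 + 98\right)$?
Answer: $-8701$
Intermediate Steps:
$-10073 - \left(-4\right) 7 \left(-49 + 98\right) = -10073 - \left(-28\right) 49 = -10073 - -1372 = -10073 + 1372 = -8701$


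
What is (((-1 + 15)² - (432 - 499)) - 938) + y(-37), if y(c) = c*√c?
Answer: -675 - 37*I*√37 ≈ -675.0 - 225.06*I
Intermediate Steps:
y(c) = c^(3/2)
(((-1 + 15)² - (432 - 499)) - 938) + y(-37) = (((-1 + 15)² - (432 - 499)) - 938) + (-37)^(3/2) = ((14² - 1*(-67)) - 938) - 37*I*√37 = ((196 + 67) - 938) - 37*I*√37 = (263 - 938) - 37*I*√37 = -675 - 37*I*√37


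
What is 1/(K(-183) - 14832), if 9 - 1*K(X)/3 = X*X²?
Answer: 1/18370656 ≈ 5.4435e-8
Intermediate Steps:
K(X) = 27 - 3*X³ (K(X) = 27 - 3*X*X² = 27 - 3*X³)
1/(K(-183) - 14832) = 1/((27 - 3*(-183)³) - 14832) = 1/((27 - 3*(-6128487)) - 14832) = 1/((27 + 18385461) - 14832) = 1/(18385488 - 14832) = 1/18370656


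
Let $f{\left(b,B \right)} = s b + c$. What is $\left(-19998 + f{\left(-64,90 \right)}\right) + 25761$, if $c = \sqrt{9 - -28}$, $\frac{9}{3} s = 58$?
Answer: $\frac{13577}{3} + \sqrt{37} \approx 4531.8$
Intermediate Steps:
$s = \frac{58}{3}$ ($s = \frac{1}{3} \cdot 58 = \frac{58}{3} \approx 19.333$)
$c = \sqrt{37}$ ($c = \sqrt{9 + 28} = \sqrt{37} \approx 6.0828$)
$f{\left(b,B \right)} = \sqrt{37} + \frac{58 b}{3}$ ($f{\left(b,B \right)} = \frac{58 b}{3} + \sqrt{37} = \sqrt{37} + \frac{58 b}{3}$)
$\left(-19998 + f{\left(-64,90 \right)}\right) + 25761 = \left(-19998 + \left(\sqrt{37} + \frac{58}{3} \left(-64\right)\right)\right) + 25761 = \left(-19998 - \left(\frac{3712}{3} - \sqrt{37}\right)\right) + 25761 = \left(- \frac{63706}{3} + \sqrt{37}\right) + 25761 = \frac{13577}{3} + \sqrt{37}$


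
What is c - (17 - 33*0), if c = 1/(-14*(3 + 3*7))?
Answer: -5713/336 ≈ -17.003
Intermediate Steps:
c = -1/336 (c = 1/(-14*(3 + 21)) = 1/(-14*24) = 1/(-336) = -1/336 ≈ -0.0029762)
c - (17 - 33*0) = -1/336 - (17 - 33*0) = -1/336 - (17 + 0) = -1/336 - 1*17 = -1/336 - 17 = -5713/336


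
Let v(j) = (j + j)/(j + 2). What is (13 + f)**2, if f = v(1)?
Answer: 1681/9 ≈ 186.78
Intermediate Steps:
v(j) = 2*j/(2 + j) (v(j) = (2*j)/(2 + j) = 2*j/(2 + j))
f = 2/3 (f = 2*1/(2 + 1) = 2*1/3 = 2*1*(1/3) = 2/3 ≈ 0.66667)
(13 + f)**2 = (13 + 2/3)**2 = (41/3)**2 = 1681/9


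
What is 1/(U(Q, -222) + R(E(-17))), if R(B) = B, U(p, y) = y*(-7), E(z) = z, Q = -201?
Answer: 1/1537 ≈ 0.00065062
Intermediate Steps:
U(p, y) = -7*y
1/(U(Q, -222) + R(E(-17))) = 1/(-7*(-222) - 17) = 1/(1554 - 17) = 1/1537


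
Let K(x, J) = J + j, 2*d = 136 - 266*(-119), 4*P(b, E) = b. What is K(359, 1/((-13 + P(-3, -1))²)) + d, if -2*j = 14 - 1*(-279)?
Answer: 95278457/6050 ≈ 15749.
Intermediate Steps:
P(b, E) = b/4
j = -293/2 (j = -(14 - 1*(-279))/2 = -(14 + 279)/2 = -½*293 = -293/2 ≈ -146.50)
d = 15895 (d = (136 - 266*(-119))/2 = (136 + 31654)/2 = (½)*31790 = 15895)
K(x, J) = -293/2 + J (K(x, J) = J - 293/2 = -293/2 + J)
K(359, 1/((-13 + P(-3, -1))²)) + d = (-293/2 + 1/((-13 + (¼)*(-3))²)) + 15895 = (-293/2 + 1/((-13 - ¾)²)) + 15895 = (-293/2 + 1/((-55/4)²)) + 15895 = (-293/2 + 1/(3025/16)) + 15895 = (-293/2 + 16/3025) + 15895 = -886293/6050 + 15895 = 95278457/6050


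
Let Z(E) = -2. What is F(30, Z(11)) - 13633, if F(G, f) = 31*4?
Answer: -13509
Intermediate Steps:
F(G, f) = 124
F(30, Z(11)) - 13633 = 124 - 13633 = -13509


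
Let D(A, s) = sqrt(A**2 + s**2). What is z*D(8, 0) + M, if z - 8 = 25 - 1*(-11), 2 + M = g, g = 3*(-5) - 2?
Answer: 333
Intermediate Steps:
g = -17 (g = -15 - 2 = -17)
M = -19 (M = -2 - 17 = -19)
z = 44 (z = 8 + (25 - 1*(-11)) = 8 + (25 + 11) = 8 + 36 = 44)
z*D(8, 0) + M = 44*sqrt(8**2 + 0**2) - 19 = 44*sqrt(64 + 0) - 19 = 44*sqrt(64) - 19 = 44*8 - 19 = 352 - 19 = 333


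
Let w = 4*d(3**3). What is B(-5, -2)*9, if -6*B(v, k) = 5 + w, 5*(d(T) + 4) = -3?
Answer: 201/10 ≈ 20.100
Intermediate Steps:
d(T) = -23/5 (d(T) = -4 + (1/5)*(-3) = -4 - 3/5 = -23/5)
w = -92/5 (w = 4*(-23/5) = -92/5 ≈ -18.400)
B(v, k) = 67/30 (B(v, k) = -(5 - 92/5)/6 = -1/6*(-67/5) = 67/30)
B(-5, -2)*9 = (67/30)*9 = 201/10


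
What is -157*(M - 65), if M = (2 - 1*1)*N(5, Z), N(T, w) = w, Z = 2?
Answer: 9891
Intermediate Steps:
M = 2 (M = (2 - 1*1)*2 = (2 - 1)*2 = 1*2 = 2)
-157*(M - 65) = -157*(2 - 65) = -157*(-63) = 9891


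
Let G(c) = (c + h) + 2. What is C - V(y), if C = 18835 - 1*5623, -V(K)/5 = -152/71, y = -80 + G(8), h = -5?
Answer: 937292/71 ≈ 13201.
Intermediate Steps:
G(c) = -3 + c (G(c) = (c - 5) + 2 = (-5 + c) + 2 = -3 + c)
y = -75 (y = -80 + (-3 + 8) = -80 + 5 = -75)
V(K) = 760/71 (V(K) = -(-760)/71 = -5*(-152/71) = 760/71)
C = 13212 (C = 18835 - 5623 = 13212)
C - V(y) = 13212 - 1*760/71 = 13212 - 760/71 = 937292/71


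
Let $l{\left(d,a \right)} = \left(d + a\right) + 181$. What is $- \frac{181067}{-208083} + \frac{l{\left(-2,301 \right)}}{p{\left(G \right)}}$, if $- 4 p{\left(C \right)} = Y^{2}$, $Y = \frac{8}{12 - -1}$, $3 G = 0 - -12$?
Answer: $- \frac{1054799743}{208083} \approx -5069.1$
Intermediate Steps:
$G = 4$ ($G = \frac{0 - -12}{3} = \frac{0 + 12}{3} = \frac{1}{3} \cdot 12 = 4$)
$Y = \frac{8}{13}$ ($Y = \frac{8}{12 + 1} = \frac{8}{13} \approx 0.61539$)
$p{\left(C \right)} = - \frac{16}{169}$ ($p{\left(C \right)} = - \frac{\left(\frac{8}{13}\right)^{2}}{4} = \left(- \frac{1}{4}\right) \frac{64}{169} = - \frac{16}{169}$)
$l{\left(d,a \right)} = 181 + a + d$ ($l{\left(d,a \right)} = \left(a + d\right) + 181 = 181 + a + d$)
$- \frac{181067}{-208083} + \frac{l{\left(-2,301 \right)}}{p{\left(G \right)}} = - \frac{181067}{-208083} + \frac{181 + 301 - 2}{- \frac{16}{169}} = \left(-181067\right) \left(- \frac{1}{208083}\right) + 480 \left(- \frac{169}{16}\right) = \frac{181067}{208083} - 5070 = - \frac{1054799743}{208083}$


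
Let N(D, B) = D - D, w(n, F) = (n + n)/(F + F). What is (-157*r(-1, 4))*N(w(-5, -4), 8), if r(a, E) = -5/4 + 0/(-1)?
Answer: 0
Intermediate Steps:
r(a, E) = -5/4 (r(a, E) = -5*¼ + 0*(-1) = -5/4 + 0 = -5/4)
w(n, F) = n/F (w(n, F) = (2*n)/((2*F)) = (2*n)*(1/(2*F)) = n/F)
N(D, B) = 0
(-157*r(-1, 4))*N(w(-5, -4), 8) = -157*(-5/4)*0 = (785/4)*0 = 0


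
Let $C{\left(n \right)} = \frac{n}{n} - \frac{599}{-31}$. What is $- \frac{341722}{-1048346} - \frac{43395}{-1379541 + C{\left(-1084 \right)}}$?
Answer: $\frac{43781616742}{122493618871} \approx 0.35742$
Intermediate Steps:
$C{\left(n \right)} = \frac{630}{31}$ ($C{\left(n \right)} = 1 - - \frac{599}{31} = 1 + \frac{599}{31} = \frac{630}{31}$)
$- \frac{341722}{-1048346} - \frac{43395}{-1379541 + C{\left(-1084 \right)}} = - \frac{341722}{-1048346} - \frac{43395}{-1379541 + \frac{630}{31}} = \left(-341722\right) \left(- \frac{1}{1048346}\right) - \frac{43395}{- \frac{42765141}{31}} = \frac{2801}{8593} - - \frac{448415}{14255047} = \frac{2801}{8593} + \frac{448415}{14255047} = \frac{43781616742}{122493618871}$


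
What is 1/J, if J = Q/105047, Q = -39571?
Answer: -105047/39571 ≈ -2.6546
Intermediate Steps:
J = -39571/105047 ≈ -0.37670
1/J = 1/(-39571/105047) = -105047/39571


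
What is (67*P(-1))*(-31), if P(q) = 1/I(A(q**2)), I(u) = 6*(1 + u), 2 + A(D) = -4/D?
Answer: 2077/30 ≈ 69.233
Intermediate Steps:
A(D) = -2 - 4/D
I(u) = 6 + 6*u
P(q) = 1/(-6 - 24/q**2) (P(q) = 1/(6 + 6*(-2 - 4/q**2)) = 1/(6 + (-12 - 24/q**2)) = 1/(-6 - 24/q**2))
(67*P(-1))*(-31) = (67*(-1*(-1)**2/(24 + 6*(-1)**2)))*(-31) = (67*(-1*1/(24 + 6*1)))*(-31) = (67*(-1*1/(24 + 6)))*(-31) = (67*(-1*1/30))*(-31) = (67*(-1*1*1/30))*(-31) = (67*(-1/30))*(-31) = -67/30*(-31) = 2077/30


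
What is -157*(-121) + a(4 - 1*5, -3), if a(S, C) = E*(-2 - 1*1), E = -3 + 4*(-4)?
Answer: 19054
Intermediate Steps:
E = -19 (E = -3 - 16 = -19)
a(S, C) = 57 (a(S, C) = -19*(-2 - 1*1) = -19*(-2 - 1) = -19*(-3) = 57)
-157*(-121) + a(4 - 1*5, -3) = -157*(-121) + 57 = 18997 + 57 = 19054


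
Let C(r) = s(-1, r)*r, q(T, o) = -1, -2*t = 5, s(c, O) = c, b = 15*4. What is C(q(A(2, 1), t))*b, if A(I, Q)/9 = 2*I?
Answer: 60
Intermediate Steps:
A(I, Q) = 18*I (A(I, Q) = 9*(2*I) = 18*I)
b = 60
t = -5/2 (t = -½*5 = -5/2 ≈ -2.5000)
C(r) = -r
C(q(A(2, 1), t))*b = -1*(-1)*60 = 1*60 = 60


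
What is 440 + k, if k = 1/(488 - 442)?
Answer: 20241/46 ≈ 440.02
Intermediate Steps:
k = 1/46 ≈ 0.021739
440 + k = 440 + 1/46 = 20241/46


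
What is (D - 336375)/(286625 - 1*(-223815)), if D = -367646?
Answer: -704021/510440 ≈ -1.3792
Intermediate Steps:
(D - 336375)/(286625 - 1*(-223815)) = (-367646 - 336375)/(286625 - 1*(-223815)) = -704021/(286625 + 223815) = -704021/510440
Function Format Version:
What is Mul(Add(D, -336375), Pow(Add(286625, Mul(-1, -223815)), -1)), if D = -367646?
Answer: Rational(-704021, 510440) ≈ -1.3792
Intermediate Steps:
Mul(Add(D, -336375), Pow(Add(286625, Mul(-1, -223815)), -1)) = Mul(Add(-367646, -336375), Pow(Add(286625, Mul(-1, -223815)), -1)) = Mul(-704021, Pow(Add(286625, 223815), -1)) = Mul(-704021, Pow(510440, -1)) = Mul(-704021, Rational(1, 510440)) = Rational(-704021, 510440)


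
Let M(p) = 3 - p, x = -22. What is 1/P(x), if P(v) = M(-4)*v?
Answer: -1/154 ≈ -0.0064935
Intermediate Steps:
P(v) = 7*v (P(v) = (3 - 1*(-4))*v = (3 + 4)*v = 7*v)
1/P(x) = 1/(7*(-22)) = 1/(-154) = -1/154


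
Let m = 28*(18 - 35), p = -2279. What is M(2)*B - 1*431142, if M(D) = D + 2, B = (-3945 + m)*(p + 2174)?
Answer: 1425678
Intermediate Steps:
m = -476 (m = 28*(-17) = -476)
B = 464205 (B = (-3945 - 476)*(-2279 + 2174) = -4421*(-105) = 464205)
M(D) = 2 + D
M(2)*B - 1*431142 = (2 + 2)*464205 - 1*431142 = 4*464205 - 431142 = 1856820 - 431142 = 1425678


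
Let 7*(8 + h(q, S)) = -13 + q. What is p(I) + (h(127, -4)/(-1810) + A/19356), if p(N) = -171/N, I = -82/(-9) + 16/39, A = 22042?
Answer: -287291784347/17074871205 ≈ -16.825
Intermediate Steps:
h(q, S) = -69/7 + q/7 (h(q, S) = -8 + (-13 + q)/7 = -8 + (-13/7 + q/7) = -69/7 + q/7)
I = 1114/117 (I = -82*(-⅑) + 16*(1/39) = 82/9 + 16/39 = 1114/117 ≈ 9.5214)
p(I) + (h(127, -4)/(-1810) + A/19356) = -171/1114/117 + ((-69/7 + (⅐)*127)/(-1810) + 22042/19356) = -171*117/1114 + ((-69/7 + 127/7)*(-1/1810) + 22042*(1/19356)) = -20007/1114 + ((58/7)*(-1/1810) + 11021/9678) = -20007/1114 + (-29/6335 + 11021/9678) = -20007/1114 + 69537373/61310130 = -287291784347/17074871205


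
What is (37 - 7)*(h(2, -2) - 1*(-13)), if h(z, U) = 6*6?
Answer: 1470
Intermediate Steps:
h(z, U) = 36
(37 - 7)*(h(2, -2) - 1*(-13)) = (37 - 7)*(36 - 1*(-13)) = 30*(36 + 13) = 30*49 = 1470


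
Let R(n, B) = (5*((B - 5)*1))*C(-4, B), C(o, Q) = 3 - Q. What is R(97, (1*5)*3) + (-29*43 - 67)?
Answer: -1914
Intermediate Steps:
R(n, B) = (-25 + 5*B)*(3 - B) (R(n, B) = (5*((B - 5)*1))*(3 - B) = (5*((-5 + B)*1))*(3 - B) = (5*(-5 + B))*(3 - B) = (-25 + 5*B)*(3 - B))
R(97, (1*5)*3) + (-29*43 - 67) = -5*(-5 + (1*5)*3)*(-3 + (1*5)*3) + (-29*43 - 67) = -5*(-5 + 5*3)*(-3 + 5*3) + (-1247 - 67) = -5*(-5 + 15)*(-3 + 15) - 1314 = -5*10*12 - 1314 = -600 - 1314 = -1914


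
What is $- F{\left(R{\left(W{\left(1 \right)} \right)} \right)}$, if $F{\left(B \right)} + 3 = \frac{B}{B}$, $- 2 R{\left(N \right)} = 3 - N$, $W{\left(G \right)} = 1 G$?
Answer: $2$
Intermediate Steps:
$W{\left(G \right)} = G$
$R{\left(N \right)} = - \frac{3}{2} + \frac{N}{2}$ ($R{\left(N \right)} = - \frac{3 - N}{2} = - \frac{3}{2} + \frac{N}{2}$)
$F{\left(B \right)} = -2$ ($F{\left(B \right)} = -3 + \frac{B}{B} = -3 + 1 = -2$)
$- F{\left(R{\left(W{\left(1 \right)} \right)} \right)} = \left(-1\right) \left(-2\right) = 2$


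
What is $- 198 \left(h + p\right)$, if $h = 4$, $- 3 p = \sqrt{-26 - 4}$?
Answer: $-792 + 66 i \sqrt{30} \approx -792.0 + 361.5 i$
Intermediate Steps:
$p = - \frac{i \sqrt{30}}{3}$ ($p = - \frac{\sqrt{-26 - 4}}{3} = - \frac{\sqrt{-30}}{3} = - \frac{i \sqrt{30}}{3} \approx - 1.8257 i$)
$- 198 \left(h + p\right) = - 198 \left(4 - \frac{i \sqrt{30}}{3}\right) = -792 + 66 i \sqrt{30}$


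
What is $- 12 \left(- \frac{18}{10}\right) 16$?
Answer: $\frac{1728}{5} \approx 345.6$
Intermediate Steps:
$- 12 \left(- \frac{18}{10}\right) 16 = - 12 \left(\left(-18\right) \frac{1}{10}\right) 16 = \left(-12\right) \left(- \frac{9}{5}\right) 16 = \frac{108}{5} \cdot 16 = \frac{1728}{5}$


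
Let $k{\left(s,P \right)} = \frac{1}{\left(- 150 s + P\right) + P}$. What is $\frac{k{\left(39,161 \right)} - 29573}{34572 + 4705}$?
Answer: $- \frac{163479545}{217123256} \approx -0.75293$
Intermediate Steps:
$k{\left(s,P \right)} = \frac{1}{- 150 s + 2 P}$ ($k{\left(s,P \right)} = \frac{1}{\left(P - 150 s\right) + P} = \frac{1}{- 150 s + 2 P}$)
$\frac{k{\left(39,161 \right)} - 29573}{34572 + 4705} = \frac{\frac{1}{2 \left(161 - 2925\right)} - 29573}{34572 + 4705} = \frac{\frac{1}{2 \left(161 - 2925\right)} - 29573}{39277} = \left(\frac{1}{2 \left(-2764\right)} - 29573\right) \frac{1}{39277} = \left(\frac{1}{2} \left(- \frac{1}{2764}\right) - 29573\right) \frac{1}{39277} = \left(- \frac{1}{5528} - 29573\right) \frac{1}{39277} = \left(- \frac{163479545}{5528}\right) \frac{1}{39277} = - \frac{163479545}{217123256}$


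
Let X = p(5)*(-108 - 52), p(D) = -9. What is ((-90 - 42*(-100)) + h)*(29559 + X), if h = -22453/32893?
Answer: 4190065919223/32893 ≈ 1.2738e+8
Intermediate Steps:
h = -22453/32893 (h = -22453*1/32893 = -22453/32893 ≈ -0.68261)
X = 1440 (X = -9*(-108 - 52) = -9*(-160) = 1440)
((-90 - 42*(-100)) + h)*(29559 + X) = ((-90 - 42*(-100)) - 22453/32893)*(29559 + 1440) = ((-90 + 4200) - 22453/32893)*30999 = (4110 - 22453/32893)*30999 = (135167777/32893)*30999 = 4190065919223/32893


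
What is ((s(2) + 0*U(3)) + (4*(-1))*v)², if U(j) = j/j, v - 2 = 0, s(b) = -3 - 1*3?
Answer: 196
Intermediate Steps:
s(b) = -6 (s(b) = -3 - 3 = -6)
v = 2 (v = 2 + 0 = 2)
U(j) = 1
((s(2) + 0*U(3)) + (4*(-1))*v)² = ((-6 + 0*1) + (4*(-1))*2)² = ((-6 + 0) - 4*2)² = (-6 - 8)² = (-14)² = 196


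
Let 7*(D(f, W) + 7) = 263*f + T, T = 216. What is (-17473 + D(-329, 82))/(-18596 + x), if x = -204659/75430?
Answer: 15740053530/9820306573 ≈ 1.6028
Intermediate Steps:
D(f, W) = 167/7 + 263*f/7 (D(f, W) = -7 + (263*f + 216)/7 = -7 + (216 + 263*f)/7 = -7 + (216/7 + 263*f/7) = 167/7 + 263*f/7)
x = -204659/75430 (x = -204659*1/75430 = -204659/75430 ≈ -2.7132)
(-17473 + D(-329, 82))/(-18596 + x) = (-17473 + (167/7 + (263/7)*(-329)))/(-18596 - 204659/75430) = (-17473 + (167/7 - 12361))/(-1402900939/75430) = (-17473 - 86360/7)*(-75430/1402900939) = -208671/7*(-75430/1402900939) = 15740053530/9820306573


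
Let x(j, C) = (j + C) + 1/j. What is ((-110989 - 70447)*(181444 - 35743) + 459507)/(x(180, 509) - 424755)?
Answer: 4758290483220/76331879 ≈ 62337.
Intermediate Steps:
x(j, C) = C + j + 1/j (x(j, C) = (C + j) + 1/j = C + j + 1/j)
((-110989 - 70447)*(181444 - 35743) + 459507)/(x(180, 509) - 424755) = ((-110989 - 70447)*(181444 - 35743) + 459507)/((509 + 180 + 1/180) - 424755) = (-181436*145701 + 459507)/((509 + 180 + 1/180) - 424755) = (-26435406636 + 459507)/(124021/180 - 424755) = -26434947129/(-76331879/180) = -26434947129*(-180/76331879) = 4758290483220/76331879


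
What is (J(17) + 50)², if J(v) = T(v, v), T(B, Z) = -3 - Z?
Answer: 900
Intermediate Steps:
J(v) = -3 - v
(J(17) + 50)² = ((-3 - 1*17) + 50)² = ((-3 - 17) + 50)² = (-20 + 50)² = 30² = 900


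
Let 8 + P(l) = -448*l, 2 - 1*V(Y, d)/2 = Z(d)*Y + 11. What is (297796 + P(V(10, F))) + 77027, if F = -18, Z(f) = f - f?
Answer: 382879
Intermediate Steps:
Z(f) = 0
V(Y, d) = -18 (V(Y, d) = 4 - 2*(0*Y + 11) = 4 - 2*(0 + 11) = 4 - 2*11 = 4 - 22 = -18)
P(l) = -8 - 448*l
(297796 + P(V(10, F))) + 77027 = (297796 + (-8 - 448*(-18))) + 77027 = (297796 + (-8 + 8064)) + 77027 = (297796 + 8056) + 77027 = 305852 + 77027 = 382879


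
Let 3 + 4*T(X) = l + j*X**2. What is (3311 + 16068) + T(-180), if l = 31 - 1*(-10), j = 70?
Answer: 1172777/2 ≈ 5.8639e+5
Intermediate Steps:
l = 41 (l = 31 + 10 = 41)
T(X) = 19/2 + 35*X**2/2 (T(X) = -3/4 + (41 + 70*X**2)/4 = -3/4 + (41/4 + 35*X**2/2) = 19/2 + 35*X**2/2)
(3311 + 16068) + T(-180) = (3311 + 16068) + (19/2 + (35/2)*(-180)**2) = 19379 + (19/2 + (35/2)*32400) = 19379 + (19/2 + 567000) = 19379 + 1134019/2 = 1172777/2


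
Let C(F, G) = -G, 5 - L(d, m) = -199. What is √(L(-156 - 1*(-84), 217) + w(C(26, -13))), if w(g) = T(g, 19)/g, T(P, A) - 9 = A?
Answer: 2*√8710/13 ≈ 14.358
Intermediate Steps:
L(d, m) = 204 (L(d, m) = 5 - 1*(-199) = 5 + 199 = 204)
T(P, A) = 9 + A
w(g) = 28/g (w(g) = (9 + 19)/g = 28/g)
√(L(-156 - 1*(-84), 217) + w(C(26, -13))) = √(204 + 28/((-1*(-13)))) = √(204 + 28/13) = √(2680/13) = 2*√8710/13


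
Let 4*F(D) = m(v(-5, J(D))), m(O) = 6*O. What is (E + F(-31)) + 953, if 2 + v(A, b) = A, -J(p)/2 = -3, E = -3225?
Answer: -4565/2 ≈ -2282.5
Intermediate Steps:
J(p) = 6 (J(p) = -2*(-3) = 6)
v(A, b) = -2 + A
F(D) = -21/2 (F(D) = (6*(-2 - 5))/4 = (6*(-7))/4 = (1/4)*(-42) = -21/2)
(E + F(-31)) + 953 = (-3225 - 21/2) + 953 = -6471/2 + 953 = -4565/2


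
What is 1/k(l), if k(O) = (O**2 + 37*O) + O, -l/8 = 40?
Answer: 1/90240 ≈ 1.1082e-5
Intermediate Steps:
l = -320 (l = -8*40 = -320)
k(O) = O**2 + 38*O
1/k(l) = 1/(-320*(38 - 320)) = 1/(-320*(-282)) = 1/90240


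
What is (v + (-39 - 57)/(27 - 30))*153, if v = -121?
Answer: -13617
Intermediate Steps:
(v + (-39 - 57)/(27 - 30))*153 = (-121 + (-39 - 57)/(27 - 30))*153 = (-121 - 96/(-3))*153 = (-121 - 96*(-1/3))*153 = (-121 + 32)*153 = -89*153 = -13617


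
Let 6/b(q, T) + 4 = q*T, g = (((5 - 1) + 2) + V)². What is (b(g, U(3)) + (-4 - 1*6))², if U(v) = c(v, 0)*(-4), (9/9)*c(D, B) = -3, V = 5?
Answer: 52374169/524176 ≈ 99.917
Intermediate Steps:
c(D, B) = -3
U(v) = 12 (U(v) = -3*(-4) = 12)
g = 121 (g = (((5 - 1) + 2) + 5)² = ((4 + 2) + 5)² = (6 + 5)² = 11² = 121)
b(q, T) = 6/(-4 + T*q) (b(q, T) = 6/(-4 + q*T) = 6/(-4 + T*q))
(b(g, U(3)) + (-4 - 1*6))² = (6/(-4 + 12*121) + (-4 - 1*6))² = (6/(-4 + 1452) + (-4 - 6))² = (6/1448 - 10)² = (6*(1/1448) - 10)² = (3/724 - 10)² = (-7237/724)² = 52374169/524176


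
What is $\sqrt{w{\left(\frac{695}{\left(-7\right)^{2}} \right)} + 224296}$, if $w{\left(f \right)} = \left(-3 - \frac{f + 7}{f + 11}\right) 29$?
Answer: $\frac{\sqrt{85344613534}}{617} \approx 473.48$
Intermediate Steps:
$w{\left(f \right)} = -87 - \frac{29 \left(7 + f\right)}{11 + f}$ ($w{\left(f \right)} = \left(-3 - \frac{7 + f}{11 + f}\right) 29 = -87 - \frac{29 \left(7 + f\right)}{11 + f}$)
$\sqrt{w{\left(\frac{695}{\left(-7\right)^{2}} \right)} + 224296} = \sqrt{\frac{116 \left(-10 - \frac{695}{\left(-7\right)^{2}}\right)}{11 + \frac{695}{\left(-7\right)^{2}}} + 224296} = \sqrt{\frac{116 \left(-10 - \frac{695}{49}\right)}{11 + \frac{695}{49}} + 224296} = \sqrt{\frac{116 \left(-10 - \frac{695}{49}\right)}{\frac{1234}{49}} + 224296} = \sqrt{116 \cdot \frac{49}{1234} \left(- \frac{1185}{49}\right) + 224296} = \sqrt{- \frac{68730}{617} + 224296} = \sqrt{\frac{138321902}{617}} = \frac{\sqrt{85344613534}}{617}$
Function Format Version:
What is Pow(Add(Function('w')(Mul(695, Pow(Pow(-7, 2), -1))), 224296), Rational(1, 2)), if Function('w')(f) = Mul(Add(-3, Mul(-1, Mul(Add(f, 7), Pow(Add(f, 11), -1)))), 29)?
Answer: Mul(Rational(1, 617), Pow(85344613534, Rational(1, 2))) ≈ 473.48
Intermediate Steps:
Function('w')(f) = Add(-87, Mul(-29, Pow(Add(11, f), -1), Add(7, f))) (Function('w')(f) = Mul(Add(-3, Mul(-1, Mul(Add(7, f), Pow(Add(11, f), -1)))), 29) = Mul(Add(-3, Mul(-1, Mul(Pow(Add(11, f), -1), Add(7, f)))), 29) = Mul(Add(-3, Mul(-1, Pow(Add(11, f), -1), Add(7, f))), 29) = Add(-87, Mul(-29, Pow(Add(11, f), -1), Add(7, f))))
Pow(Add(Function('w')(Mul(695, Pow(Pow(-7, 2), -1))), 224296), Rational(1, 2)) = Pow(Add(Mul(116, Pow(Add(11, Mul(695, Pow(Pow(-7, 2), -1))), -1), Add(-10, Mul(-1, Mul(695, Pow(Pow(-7, 2), -1))))), 224296), Rational(1, 2)) = Pow(Add(Mul(116, Pow(Add(11, Mul(695, Pow(49, -1))), -1), Add(-10, Mul(-1, Mul(695, Pow(49, -1))))), 224296), Rational(1, 2)) = Pow(Add(Mul(116, Pow(Add(11, Mul(695, Rational(1, 49))), -1), Add(-10, Mul(-1, Mul(695, Rational(1, 49))))), 224296), Rational(1, 2)) = Pow(Add(Mul(116, Pow(Add(11, Rational(695, 49)), -1), Add(-10, Mul(-1, Rational(695, 49)))), 224296), Rational(1, 2)) = Pow(Add(Mul(116, Pow(Rational(1234, 49), -1), Add(-10, Rational(-695, 49))), 224296), Rational(1, 2)) = Pow(Add(Mul(116, Rational(49, 1234), Rational(-1185, 49)), 224296), Rational(1, 2)) = Pow(Add(Rational(-68730, 617), 224296), Rational(1, 2)) = Pow(Rational(138321902, 617), Rational(1, 2)) = Mul(Rational(1, 617), Pow(85344613534, Rational(1, 2)))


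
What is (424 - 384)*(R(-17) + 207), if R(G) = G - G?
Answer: 8280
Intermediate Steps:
R(G) = 0
(424 - 384)*(R(-17) + 207) = (424 - 384)*(0 + 207) = 40*207 = 8280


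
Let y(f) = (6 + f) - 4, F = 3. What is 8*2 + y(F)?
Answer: 21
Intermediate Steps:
y(f) = 2 + f
8*2 + y(F) = 8*2 + (2 + 3) = 16 + 5 = 21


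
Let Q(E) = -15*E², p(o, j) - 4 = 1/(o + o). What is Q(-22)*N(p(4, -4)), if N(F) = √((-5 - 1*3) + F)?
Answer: -1815*I*√62 ≈ -14291.0*I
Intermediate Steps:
p(o, j) = 4 + 1/(2*o) (p(o, j) = 4 + 1/(o + o) = 4 + 1/(2*o))
N(F) = √(-8 + F) (N(F) = √((-5 - 3) + F) = √(-8 + F))
Q(-22)*N(p(4, -4)) = (-15*(-22)²)*√(-8 + (4 + (½)/4)) = (-15*484)*√(-8 + (4 + (½)*(¼))) = -7260*√(-8 + (4 + ⅛)) = -7260*√(-8 + 33/8) = -1815*I*√62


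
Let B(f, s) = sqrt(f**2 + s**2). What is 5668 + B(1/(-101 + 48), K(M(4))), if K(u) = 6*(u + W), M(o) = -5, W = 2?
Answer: 5668 + sqrt(910117)/53 ≈ 5686.0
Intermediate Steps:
K(u) = 12 + 6*u (K(u) = 6*(u + 2) = 6*(2 + u) = 12 + 6*u)
5668 + B(1/(-101 + 48), K(M(4))) = 5668 + sqrt((1/(-101 + 48))**2 + (12 + 6*(-5))**2) = 5668 + sqrt((1/(-53))**2 + (12 - 30)**2) = 5668 + sqrt((-1/53)**2 + (-18)**2) = 5668 + sqrt(1/2809 + 324) = 5668 + sqrt(910117/2809) = 5668 + sqrt(910117)/53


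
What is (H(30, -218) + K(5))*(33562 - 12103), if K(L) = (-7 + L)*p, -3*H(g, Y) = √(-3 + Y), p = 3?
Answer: -128754 - 7153*I*√221 ≈ -1.2875e+5 - 1.0634e+5*I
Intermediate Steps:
H(g, Y) = -√(-3 + Y)/3
K(L) = -21 + 3*L (K(L) = (-7 + L)*3 = -21 + 3*L)
(H(30, -218) + K(5))*(33562 - 12103) = (-√(-3 - 218)/3 + (-21 + 3*5))*(33562 - 12103) = (-I*√221/3 + (-21 + 15))*21459 = (-I*√221/3 - 6)*21459 = (-6 - I*√221/3)*21459 = -128754 - 7153*I*√221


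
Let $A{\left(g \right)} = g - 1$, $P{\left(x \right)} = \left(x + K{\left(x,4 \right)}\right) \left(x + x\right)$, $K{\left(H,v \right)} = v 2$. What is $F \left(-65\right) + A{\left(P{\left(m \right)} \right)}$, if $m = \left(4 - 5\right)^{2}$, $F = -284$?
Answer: $18477$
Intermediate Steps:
$K{\left(H,v \right)} = 2 v$
$m = 1$ ($m = \left(-1\right)^{2} = 1$)
$P{\left(x \right)} = 2 x \left(8 + x\right)$ ($P{\left(x \right)} = \left(x + 2 \cdot 4\right) \left(x + x\right) = \left(x + 8\right) 2 x = \left(8 + x\right) 2 x = 2 x \left(8 + x\right)$)
$A{\left(g \right)} = -1 + g$
$F \left(-65\right) + A{\left(P{\left(m \right)} \right)} = \left(-284\right) \left(-65\right) - \left(1 - 2 \left(8 + 1\right)\right) = 18460 - \left(1 - 18\right) = 18460 + \left(-1 + 18\right) = 18460 + 17 = 18477$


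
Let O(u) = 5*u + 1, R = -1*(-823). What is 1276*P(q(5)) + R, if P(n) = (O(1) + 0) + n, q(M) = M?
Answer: 14859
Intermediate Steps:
R = 823
O(u) = 1 + 5*u
P(n) = 6 + n (P(n) = ((1 + 5*1) + 0) + n = ((1 + 5) + 0) + n = (6 + 0) + n = 6 + n)
1276*P(q(5)) + R = 1276*(6 + 5) + 823 = 1276*11 + 823 = 14036 + 823 = 14859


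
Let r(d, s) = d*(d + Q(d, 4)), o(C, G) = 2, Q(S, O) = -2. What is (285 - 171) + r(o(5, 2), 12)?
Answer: 114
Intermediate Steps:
r(d, s) = d*(-2 + d) (r(d, s) = d*(d - 2) = d*(-2 + d))
(285 - 171) + r(o(5, 2), 12) = (285 - 171) + 2*(-2 + 2) = 114 + 2*0 = 114 + 0 = 114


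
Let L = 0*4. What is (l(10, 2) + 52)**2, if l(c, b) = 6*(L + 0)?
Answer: 2704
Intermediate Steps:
L = 0
l(c, b) = 0 (l(c, b) = 6*(0 + 0) = 6*0 = 0)
(l(10, 2) + 52)**2 = (0 + 52)**2 = 52**2 = 2704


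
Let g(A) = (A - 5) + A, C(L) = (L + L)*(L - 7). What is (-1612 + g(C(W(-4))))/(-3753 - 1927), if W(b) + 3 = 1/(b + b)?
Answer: 23847/90880 ≈ 0.26240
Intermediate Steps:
W(b) = -3 + 1/(2*b) (W(b) = -3 + 1/(b + b) = -3 + 1/(2*b))
C(L) = 2*L*(-7 + L) (C(L) = (2*L)*(-7 + L) = 2*L*(-7 + L))
g(A) = -5 + 2*A (g(A) = (-5 + A) + A = -5 + 2*A)
(-1612 + g(C(W(-4))))/(-3753 - 1927) = (-1612 + (-5 + 2*(2*(-3 + (½)/(-4))*(-7 + (-3 + (½)/(-4))))))/(-3753 - 1927) = (-1612 + (-5 + 2*(2*(-3 + (½)*(-¼))*(-7 + (-3 + (½)*(-¼))))))/(-5680) = (-1612 + (-5 + 2*(2*(-3 - ⅛)*(-7 + (-3 - ⅛)))))*(-1/5680) = (-1612 + (-5 + 2*(2*(-25/8)*(-7 - 25/8))))*(-1/5680) = (-1612 + (-5 + 2*(2*(-25/8)*(-81/8))))*(-1/5680) = (-1612 + (-5 + 2*(2025/32)))*(-1/5680) = (-1612 + (-5 + 2025/16))*(-1/5680) = (-1612 + 1945/16)*(-1/5680) = -23847/16*(-1/5680) = 23847/90880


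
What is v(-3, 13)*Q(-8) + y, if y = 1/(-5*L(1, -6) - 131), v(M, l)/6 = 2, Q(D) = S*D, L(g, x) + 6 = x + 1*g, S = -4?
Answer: 29183/76 ≈ 383.99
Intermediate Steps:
L(g, x) = -6 + g + x (L(g, x) = -6 + (x + 1*g) = -6 + (x + g) = -6 + (g + x) = -6 + g + x)
Q(D) = -4*D
v(M, l) = 12 (v(M, l) = 6*2 = 12)
y = -1/76 (y = 1/(-5*(-6 + 1 - 6) - 131) = 1/(-5*(-11) - 131) = 1/(55 - 131) = 1/(-76) = -1/76 ≈ -0.013158)
v(-3, 13)*Q(-8) + y = 12*(-4*(-8)) - 1/76 = 12*32 - 1/76 = 384 - 1/76 = 29183/76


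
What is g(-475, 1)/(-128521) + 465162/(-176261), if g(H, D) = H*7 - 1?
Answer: -59196841316/22653239981 ≈ -2.6132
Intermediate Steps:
g(H, D) = -1 + 7*H (g(H, D) = 7*H - 1 = -1 + 7*H)
g(-475, 1)/(-128521) + 465162/(-176261) = (-1 + 7*(-475))/(-128521) + 465162/(-176261) = (-1 - 3325)*(-1/128521) + 465162*(-1/176261) = -3326*(-1/128521) - 465162/176261 = 3326/128521 - 465162/176261 = -59196841316/22653239981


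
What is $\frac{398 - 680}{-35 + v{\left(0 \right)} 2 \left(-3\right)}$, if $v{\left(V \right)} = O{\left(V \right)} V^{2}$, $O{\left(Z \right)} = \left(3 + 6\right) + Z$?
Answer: $\frac{282}{35} \approx 8.0571$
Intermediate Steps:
$O{\left(Z \right)} = 9 + Z$
$v{\left(V \right)} = V^{2} \left(9 + V\right)$ ($v{\left(V \right)} = \left(9 + V\right) V^{2} = V^{2} \left(9 + V\right)$)
$\frac{398 - 680}{-35 + v{\left(0 \right)} 2 \left(-3\right)} = \frac{398 - 680}{-35 + 0^{2} \left(9 + 0\right) 2 \left(-3\right)} = \frac{1}{-35 + 0 \cdot 9 \cdot 2 \left(-3\right)} \left(-282\right) = \frac{1}{-35 + 0 \cdot 2 \left(-3\right)} \left(-282\right) = \frac{1}{-35 + 0 \left(-3\right)} \left(-282\right) = \frac{1}{-35 + 0} \left(-282\right) = \frac{1}{-35} \left(-282\right) = \left(- \frac{1}{35}\right) \left(-282\right) = \frac{282}{35}$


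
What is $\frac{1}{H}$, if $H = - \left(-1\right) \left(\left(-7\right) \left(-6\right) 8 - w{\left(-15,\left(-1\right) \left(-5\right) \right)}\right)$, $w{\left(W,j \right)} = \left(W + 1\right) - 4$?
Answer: $\frac{1}{354} \approx 0.0028249$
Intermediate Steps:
$w{\left(W,j \right)} = -3 + W$ ($w{\left(W,j \right)} = \left(1 + W\right) - 4 = -3 + W$)
$H = 354$ ($H = - \left(-1\right) \left(\left(-7\right) \left(-6\right) 8 - \left(-3 - 15\right)\right) = - \left(-1\right) \left(42 \cdot 8 - -18\right) = - \left(-1\right) \left(336 + 18\right) = - \left(-1\right) 354 = \left(-1\right) \left(-354\right) = 354$)
$\frac{1}{H} = \frac{1}{354}$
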